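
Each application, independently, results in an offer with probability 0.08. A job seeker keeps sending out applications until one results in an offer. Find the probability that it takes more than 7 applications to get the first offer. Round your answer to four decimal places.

Y = number of applications to the first success; geometric, p = 0.08.
P(Y > 7) = P(first 7 all fail) = (1−p)^7 = 0.557847

0.5578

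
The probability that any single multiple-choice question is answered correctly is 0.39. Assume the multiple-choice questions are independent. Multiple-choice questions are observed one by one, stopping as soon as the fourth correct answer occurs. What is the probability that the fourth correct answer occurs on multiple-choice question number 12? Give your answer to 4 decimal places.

Y = trial on which the fourth success occurs; negative binomial, r=4, p=0.39.
P(Y=12) = C(11,3) · p^4 · (1−p)^8
= 165 · 0.023134 · 0.019171 = 0.073178

0.0732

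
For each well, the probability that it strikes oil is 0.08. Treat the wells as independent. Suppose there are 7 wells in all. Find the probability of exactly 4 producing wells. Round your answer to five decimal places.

0.00112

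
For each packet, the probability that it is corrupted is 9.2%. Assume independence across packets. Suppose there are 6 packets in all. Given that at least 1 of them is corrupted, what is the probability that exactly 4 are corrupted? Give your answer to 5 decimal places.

0.00202

X ~ Binomial(6, 0.092). Want P(X=4 | X≥1) = P(X=4) / P(X≥1).
P(X=4) = C(6,4)·0.092^4·0.908^2 = 0.0008860
P(X≥1) = 1 − 0.5604219 = 0.4395781
Ratio = 0.0008860 / 0.4395781 = 0.0020155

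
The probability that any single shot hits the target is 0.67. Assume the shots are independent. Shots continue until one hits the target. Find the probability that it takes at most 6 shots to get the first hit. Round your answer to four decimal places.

0.9987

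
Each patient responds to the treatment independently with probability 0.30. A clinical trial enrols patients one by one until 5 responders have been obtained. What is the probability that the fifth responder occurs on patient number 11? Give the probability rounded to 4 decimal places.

Y = trial on which the fifth success occurs; negative binomial, r=5, p=0.30.
P(Y=11) = C(10,4) · p^5 · (1−p)^6
= 210 · 0.00243 · 0.11765 = 0.060036

0.0600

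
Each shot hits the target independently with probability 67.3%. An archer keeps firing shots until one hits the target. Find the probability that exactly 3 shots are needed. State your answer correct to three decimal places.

Geometric (trials to first success), p = 0.673.
P(Y = 3) = (1−p)^2 · p = 0.10693 · 0.673 = 0.07196

0.072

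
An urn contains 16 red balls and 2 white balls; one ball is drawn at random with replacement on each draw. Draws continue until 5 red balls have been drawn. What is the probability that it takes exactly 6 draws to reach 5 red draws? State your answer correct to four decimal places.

0.3083

Y = trial on which the fifth success occurs; negative binomial, r=5, p=0.888889.
P(Y=6) = C(5,4) · p^5 · (1−p)^1
= 5 · 0.55493 · 0.11111 = 0.308294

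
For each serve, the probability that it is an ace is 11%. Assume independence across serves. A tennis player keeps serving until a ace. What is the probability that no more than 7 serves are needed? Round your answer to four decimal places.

Y = number of serves to the first success; geometric, p = 0.11.
P(Y ≤ 7) = 1 − (1−p)^7 = 1 − 0.442313 = 0.557687

0.5577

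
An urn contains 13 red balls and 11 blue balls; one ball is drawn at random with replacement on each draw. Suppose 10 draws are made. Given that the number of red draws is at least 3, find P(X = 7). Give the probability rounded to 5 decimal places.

X ~ Binomial(10, 0.541667). Want P(X=7 | X≥3) = P(X=7) / P(X≥3).
P(X=7) = C(10,7)·0.541667^7·0.458333^3 = 0.1580703
P(X≥3) = 1 − 0.0004091 − 0.0048347 − 0.0257116 = 0.9690447
Ratio = 0.1580703 / 0.9690447 = 0.1631197

0.16312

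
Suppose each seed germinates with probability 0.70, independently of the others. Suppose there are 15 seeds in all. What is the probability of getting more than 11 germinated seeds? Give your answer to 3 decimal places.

0.297

X ~ Binomial(15, 0.70); P(X ≥ 12) = Σ C(15,k) p^k (1−p)^(15−k) over k:
  k=12: C(15,12)·0.70^12·0.30^3 = 0.17004
  k=13: C(15,13)·0.70^13·0.30^2 = 0.09156
  k=14: C(15,14)·0.70^14·0.30^1 = 0.03052
  k=15: C(15,15)·0.70^15·0.30^0 = 0.00475
Total = 0.29687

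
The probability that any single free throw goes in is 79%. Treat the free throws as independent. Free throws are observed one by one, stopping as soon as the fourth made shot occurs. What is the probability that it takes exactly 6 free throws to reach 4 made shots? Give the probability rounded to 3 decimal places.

Y = trial on which the fourth success occurs; negative binomial, r=4, p=0.79.
P(Y=6) = C(5,3) · p^4 · (1−p)^2
= 10 · 0.3895 · 0.0441 = 0.17177

0.172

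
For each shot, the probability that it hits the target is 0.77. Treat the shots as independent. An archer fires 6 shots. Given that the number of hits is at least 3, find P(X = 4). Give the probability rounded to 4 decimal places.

0.2870

X ~ Binomial(6, 0.77). Want P(X=4 | X≥3) = P(X=4) / P(X≥3).
P(X=4) = C(6,4)·0.77^4·0.23^2 = 0.278939
P(X≥3) = 1 − 0.000148 − 0.002974 − 0.024888 = 0.971991
Ratio = 0.278939 / 0.971991 = 0.286977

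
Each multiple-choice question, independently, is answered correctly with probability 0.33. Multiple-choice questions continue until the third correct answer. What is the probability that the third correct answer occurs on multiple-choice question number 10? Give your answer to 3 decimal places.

0.078

Y = trial on which the third success occurs; negative binomial, r=3, p=0.33.
P(Y=10) = C(9,2) · p^3 · (1−p)^7
= 36 · 0.035937 · 0.060607 = 0.07841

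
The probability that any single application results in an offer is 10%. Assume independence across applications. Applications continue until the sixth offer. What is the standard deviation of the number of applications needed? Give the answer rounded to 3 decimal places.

Y = total applications until the sixth success; negative binomial with r=6, p=0.10.
SD(Y) = √[r(1−p)/p²] = √(540.00000) = 23.23790

23.238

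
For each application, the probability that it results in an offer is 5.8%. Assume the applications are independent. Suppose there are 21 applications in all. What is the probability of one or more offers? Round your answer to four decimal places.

0.7149

P(at least one) = 1 − P(none) = 1 − (1 − 0.058)^21
= 1 − 0.285147 = 0.714853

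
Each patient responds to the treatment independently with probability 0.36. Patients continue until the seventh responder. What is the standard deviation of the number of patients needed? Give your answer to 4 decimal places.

5.8794

Y = total patients until the seventh success; negative binomial with r=7, p=0.36.
SD(Y) = √[r(1−p)/p²] = √(34.567901) = 5.879447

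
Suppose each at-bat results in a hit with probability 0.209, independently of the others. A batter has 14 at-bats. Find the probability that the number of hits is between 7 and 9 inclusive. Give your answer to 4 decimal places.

0.0147

X ~ Binomial(14, 0.209); P(7 ≤ X ≤ 9) = Σ C(14,k) p^k (1−p)^(14−k) over k:
  k=7: C(14,7)·0.209^7·0.791^7 = 0.011583
  k=8: C(14,8)·0.209^8·0.791^6 = 0.002678
  k=9: C(14,9)·0.209^9·0.791^5 = 0.000472
Total = 0.014732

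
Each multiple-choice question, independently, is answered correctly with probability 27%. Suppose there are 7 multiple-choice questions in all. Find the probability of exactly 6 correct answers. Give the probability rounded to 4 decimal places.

X ~ Binomial(n=7, p=0.27).
P(X=6) = C(7,6) · p^6 · (1−p)^1
= 7 · 0.00038742 · 0.73 = 0.001980

0.0020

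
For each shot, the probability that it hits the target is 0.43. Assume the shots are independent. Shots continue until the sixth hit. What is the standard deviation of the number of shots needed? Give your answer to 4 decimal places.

Y = total shots until the sixth success; negative binomial with r=6, p=0.43.
SD(Y) = √[r(1−p)/p²] = √(18.496485) = 4.300754

4.3008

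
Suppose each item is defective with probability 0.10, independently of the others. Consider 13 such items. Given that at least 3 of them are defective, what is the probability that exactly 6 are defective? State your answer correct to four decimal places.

0.0061

X ~ Binomial(13, 0.10). Want P(X=6 | X≥3) = P(X=6) / P(X≥3).
P(X=6) = C(13,6)·0.10^6·0.90^7 = 0.000821
P(X≥3) = 1 − 0.254187 − 0.367158 − 0.244772 = 0.133883
Ratio = 0.000821 / 0.133883 = 0.006130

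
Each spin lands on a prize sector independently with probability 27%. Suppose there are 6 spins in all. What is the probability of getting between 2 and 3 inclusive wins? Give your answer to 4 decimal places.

X ~ Binomial(6, 0.27); P(2 ≤ X ≤ 3) = Σ C(6,k) p^k (1−p)^(6−k) over k:
  k=2: C(6,2)·0.27^2·0.73^4 = 0.310535
  k=3: C(6,3)·0.27^3·0.73^3 = 0.153140
Total = 0.463675

0.4637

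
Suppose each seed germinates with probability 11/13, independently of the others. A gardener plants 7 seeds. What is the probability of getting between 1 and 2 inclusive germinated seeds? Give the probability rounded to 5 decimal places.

0.00137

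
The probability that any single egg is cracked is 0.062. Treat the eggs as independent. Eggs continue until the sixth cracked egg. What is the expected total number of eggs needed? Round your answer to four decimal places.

96.7742

Y = total eggs until the sixth success; negative binomial with r=6, p=0.062.
E[Y] = r / p = 6 / 0.062 = 96.774194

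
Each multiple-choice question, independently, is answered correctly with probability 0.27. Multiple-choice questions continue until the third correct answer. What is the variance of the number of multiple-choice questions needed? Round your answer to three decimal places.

30.041

Y = total multiple-choice questions until the third success; negative binomial with r=3, p=0.27.
Var(Y) = r(1−p)/p² = 3·0.73 / 0.27² = 30.04115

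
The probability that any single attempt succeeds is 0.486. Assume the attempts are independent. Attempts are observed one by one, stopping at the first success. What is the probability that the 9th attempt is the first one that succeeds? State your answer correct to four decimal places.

Geometric (trials to first success), p = 0.486.
P(Y = 9) = (1−p)^8 · p = 0.004872 · 0.486 = 0.002368

0.0024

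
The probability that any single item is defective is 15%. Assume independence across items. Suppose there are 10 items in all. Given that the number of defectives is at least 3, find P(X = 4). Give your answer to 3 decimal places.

0.223

X ~ Binomial(10, 0.15). Want P(X=4 | X≥3) = P(X=4) / P(X≥3).
P(X=4) = C(10,4)·0.15^4·0.85^6 = 0.04010
P(X≥3) = 1 − 0.19687 − 0.34743 − 0.27590 = 0.17980
Ratio = 0.04010 / 0.17980 = 0.22300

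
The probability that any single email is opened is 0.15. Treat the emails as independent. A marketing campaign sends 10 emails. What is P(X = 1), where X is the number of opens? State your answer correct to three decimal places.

X ~ Binomial(n=10, p=0.15).
P(X=1) = C(10,1) · p^1 · (1−p)^9
= 10 · 0.15 · 0.23162 = 0.34743

0.347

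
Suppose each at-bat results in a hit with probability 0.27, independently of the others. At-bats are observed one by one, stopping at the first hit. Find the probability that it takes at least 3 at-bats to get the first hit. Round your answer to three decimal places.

Y = number of at-bats to the first success; geometric, p = 0.27.
P(Y > 2) = P(first 2 all fail) = (1−p)^2 = 0.53290

0.533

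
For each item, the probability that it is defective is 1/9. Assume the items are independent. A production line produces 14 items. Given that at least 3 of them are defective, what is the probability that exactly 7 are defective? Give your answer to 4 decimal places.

X ~ Binomial(14, 0.111111). Want P(X=7 | X≥3) = P(X=7) / P(X≥3).
P(X=7) = C(14,7)·0.111111^7·0.888889^7 = 0.000315
P(X≥3) = 1 − 0.192249 − 0.336436 − 0.273354 = 0.197960
Ratio = 0.000315 / 0.197960 = 0.001589

0.0016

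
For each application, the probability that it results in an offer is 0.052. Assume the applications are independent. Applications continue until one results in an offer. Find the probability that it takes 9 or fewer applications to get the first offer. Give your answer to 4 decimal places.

Y = number of applications to the first success; geometric, p = 0.052.
P(Y ≤ 9) = 1 − (1−p)^9 = 1 − 0.618408 = 0.381592

0.3816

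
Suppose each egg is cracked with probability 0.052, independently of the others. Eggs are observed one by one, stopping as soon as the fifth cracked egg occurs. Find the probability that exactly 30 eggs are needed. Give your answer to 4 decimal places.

0.0024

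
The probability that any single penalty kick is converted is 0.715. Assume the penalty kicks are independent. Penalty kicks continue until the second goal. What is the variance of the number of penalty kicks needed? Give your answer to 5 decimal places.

Y = total penalty kicks until the second success; negative binomial with r=2, p=0.715.
Var(Y) = r(1−p)/p² = 2·0.285 / 0.715² = 1.1149689

1.11497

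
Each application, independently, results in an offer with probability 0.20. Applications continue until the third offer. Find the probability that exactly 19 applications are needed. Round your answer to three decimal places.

0.034

Y = trial on which the third success occurs; negative binomial, r=3, p=0.20.
P(Y=19) = C(18,2) · p^3 · (1−p)^16
= 153 · 0.008 · 0.028147 = 0.03445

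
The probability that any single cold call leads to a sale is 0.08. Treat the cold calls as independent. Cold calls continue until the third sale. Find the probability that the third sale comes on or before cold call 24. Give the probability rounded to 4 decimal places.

Finishing within 24 cold calls ⇔ at least 3 successes in the first 24. With X ~ Binomial(24, 0.08), P(Y ≤ 24) = 1 − P(X ≤ 2).
  k=0: C(24,0)·0.08^0·0.92^24 = 0.135179
  k=1: C(24,1)·0.08^1·0.92^23 = 0.282112
  k=2: C(24,2)·0.08^2·0.92^22 = 0.282112
1 − 0.699402 = 0.300598

0.3006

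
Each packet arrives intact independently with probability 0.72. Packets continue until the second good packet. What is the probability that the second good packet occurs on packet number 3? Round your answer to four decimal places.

0.2903

Y = trial on which the second success occurs; negative binomial, r=2, p=0.72.
P(Y=3) = C(2,1) · p^2 · (1−p)^1
= 2 · 0.5184 · 0.28 = 0.290304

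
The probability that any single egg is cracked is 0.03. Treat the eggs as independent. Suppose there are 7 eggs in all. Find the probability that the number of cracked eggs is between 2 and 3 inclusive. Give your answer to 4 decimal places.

0.0171

X ~ Binomial(7, 0.03); P(2 ≤ X ≤ 3) = Σ C(7,k) p^k (1−p)^(7−k) over k:
  k=2: C(7,2)·0.03^2·0.97^5 = 0.016230
  k=3: C(7,3)·0.03^3·0.97^4 = 0.000837
Total = 0.017067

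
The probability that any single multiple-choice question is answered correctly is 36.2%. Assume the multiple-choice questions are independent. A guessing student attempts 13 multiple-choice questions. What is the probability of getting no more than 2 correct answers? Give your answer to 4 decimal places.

0.0972

X ~ Binomial(13, 0.362); P(X ≤ 2) = Σ C(13,k) p^k (1−p)^(13−k) over k:
  k=0: C(13,0)·0.362^0·0.638^13 = 0.002902
  k=1: C(13,1)·0.362^1·0.638^12 = 0.021404
  k=2: C(13,2)·0.362^2·0.638^11 = 0.072868
Total = 0.097174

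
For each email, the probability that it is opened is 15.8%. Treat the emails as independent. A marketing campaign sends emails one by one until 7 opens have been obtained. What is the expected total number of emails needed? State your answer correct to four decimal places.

44.3038

Y = total emails until the seventh success; negative binomial with r=7, p=0.158.
E[Y] = r / p = 7 / 0.158 = 44.303797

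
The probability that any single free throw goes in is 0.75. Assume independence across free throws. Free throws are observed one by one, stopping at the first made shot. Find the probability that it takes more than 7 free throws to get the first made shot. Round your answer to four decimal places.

Y = number of free throws to the first success; geometric, p = 0.75.
P(Y > 7) = P(first 7 all fail) = (1−p)^7 = 0.000061

0.0001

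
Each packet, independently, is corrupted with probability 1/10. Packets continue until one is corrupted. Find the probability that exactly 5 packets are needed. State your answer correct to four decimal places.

Geometric (trials to first success), p = 0.10.
P(Y = 5) = (1−p)^4 · p = 0.6561 · 0.10 = 0.065610

0.0656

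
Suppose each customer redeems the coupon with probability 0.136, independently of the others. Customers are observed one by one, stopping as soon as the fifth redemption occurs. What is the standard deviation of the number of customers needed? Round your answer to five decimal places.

Y = total customers until the fifth success; negative binomial with r=5, p=0.136.
SD(Y) = √[r(1−p)/p²] = √(233.5640138) = 15.2828012

15.28280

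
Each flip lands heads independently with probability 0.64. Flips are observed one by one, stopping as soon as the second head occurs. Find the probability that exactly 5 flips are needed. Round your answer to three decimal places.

Y = trial on which the second success occurs; negative binomial, r=2, p=0.64.
P(Y=5) = C(4,1) · p^2 · (1−p)^3
= 4 · 0.4096 · 0.046656 = 0.07644

0.076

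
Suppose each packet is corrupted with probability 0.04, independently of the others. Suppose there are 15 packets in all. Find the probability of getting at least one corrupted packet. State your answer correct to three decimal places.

P(at least one) = 1 − P(none) = 1 − (1 − 0.04)^15
= 1 − 0.54209 = 0.45791

0.458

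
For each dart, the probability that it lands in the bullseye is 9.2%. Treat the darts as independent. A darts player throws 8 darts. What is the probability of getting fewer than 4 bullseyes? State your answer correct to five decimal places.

0.99630

X ~ Binomial(8, 0.092); P(X ≤ 3) = Σ C(8,k) p^k (1−p)^(8−k) over k:
  k=0: C(8,0)·0.092^0·0.908^8 = 0.4620477
  k=1: C(8,1)·0.092^1·0.908^7 = 0.3745232
  k=2: C(8,2)·0.092^2·0.908^6 = 0.1328155
  k=3: C(8,3)·0.092^3·0.908^5 = 0.0269142
Total = 0.9963006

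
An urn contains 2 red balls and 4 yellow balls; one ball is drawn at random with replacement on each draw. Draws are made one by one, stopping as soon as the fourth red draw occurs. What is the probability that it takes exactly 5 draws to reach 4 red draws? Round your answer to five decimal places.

Y = trial on which the fourth success occurs; negative binomial, r=4, p=0.333333.
P(Y=5) = C(4,3) · p^4 · (1−p)^1
= 4 · 0.012346 · 0.66667 = 0.0329218

0.03292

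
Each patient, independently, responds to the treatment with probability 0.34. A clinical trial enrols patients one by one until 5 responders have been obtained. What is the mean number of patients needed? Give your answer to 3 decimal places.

Y = total patients until the fifth success; negative binomial with r=5, p=0.34.
E[Y] = r / p = 5 / 0.34 = 14.70588

14.706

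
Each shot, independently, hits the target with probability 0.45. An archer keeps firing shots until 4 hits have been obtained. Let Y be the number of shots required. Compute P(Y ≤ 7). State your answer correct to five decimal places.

Finishing within 7 shots ⇔ at least 4 successes in the first 7. With X ~ Binomial(7, 0.45), P(Y ≤ 7) = 1 − P(X ≤ 3).
  k=0: C(7,0)·0.45^0·0.55^7 = 0.0152244
  k=1: C(7,1)·0.45^1·0.55^6 = 0.0871940
  k=2: C(7,2)·0.45^2·0.55^5 = 0.2140217
  k=3: C(7,3)·0.45^3·0.55^4 = 0.2918477
1 − 0.6082878 = 0.3917122

0.39171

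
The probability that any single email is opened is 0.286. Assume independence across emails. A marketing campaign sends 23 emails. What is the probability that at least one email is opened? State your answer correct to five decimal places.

P(at least one) = 1 − P(none) = 1 − (1 − 0.286)^23
= 1 − 0.0004316 = 0.9995684

0.99957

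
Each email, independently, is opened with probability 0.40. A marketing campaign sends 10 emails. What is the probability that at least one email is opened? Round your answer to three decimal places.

P(at least one) = 1 − P(none) = 1 − (1 − 0.40)^10
= 1 − 0.00605 = 0.99395

0.994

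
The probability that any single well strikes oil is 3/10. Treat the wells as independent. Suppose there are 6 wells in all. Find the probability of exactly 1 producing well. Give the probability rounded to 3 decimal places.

X ~ Binomial(n=6, p=0.30).
P(X=1) = C(6,1) · p^1 · (1−p)^5
= 6 · 0.3 · 0.16807 = 0.30253

0.303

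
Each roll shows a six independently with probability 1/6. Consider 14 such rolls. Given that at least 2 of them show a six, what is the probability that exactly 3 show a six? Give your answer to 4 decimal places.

0.3222

X ~ Binomial(14, 0.166667). Want P(X=3 | X≥2) = P(X=3) / P(X≥2).
P(X=3) = C(14,3)·0.166667^3·0.833333^11 = 0.226806
P(X≥2) = 1 − 0.077887 − 0.218082 = 0.704031
Ratio = 0.226806 / 0.704031 = 0.322153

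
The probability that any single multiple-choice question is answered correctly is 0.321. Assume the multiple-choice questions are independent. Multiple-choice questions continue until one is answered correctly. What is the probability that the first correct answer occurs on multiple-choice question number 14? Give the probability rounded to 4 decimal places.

Geometric (trials to first success), p = 0.321.
P(Y = 14) = (1−p)^13 · p = 0.0065209 · 0.321 = 0.002093

0.0021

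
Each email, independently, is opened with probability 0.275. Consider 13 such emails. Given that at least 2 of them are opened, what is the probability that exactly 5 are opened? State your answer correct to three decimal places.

0.170

X ~ Binomial(13, 0.275). Want P(X=5 | X≥2) = P(X=5) / P(X≥2).
P(X=5) = C(13,5)·0.275^5·0.725^8 = 0.15451
P(X≥2) = 1 − 0.01529 − 0.07539 = 0.90932
Ratio = 0.15451 / 0.90932 = 0.16991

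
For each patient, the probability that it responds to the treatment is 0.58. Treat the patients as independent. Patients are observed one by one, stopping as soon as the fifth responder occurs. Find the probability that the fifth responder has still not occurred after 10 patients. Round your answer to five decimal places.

Needing more than 10 patients ⇔ fewer than 5 successes in the first 10. With X ~ Binomial(10, 0.58), P(Y > 10) = P(X ≤ 4).
  k=0: C(10,0)·0.58^0·0.42^10 = 0.0001708
  k=1: C(10,1)·0.58^1·0.42^9 = 0.0023587
  k=2: C(10,2)·0.58^2·0.42^8 = 0.0146576
  k=3: C(10,3)·0.58^3·0.42^7 = 0.0539772
  k=4: C(10,4)·0.58^4·0.42^6 = 0.1304449
P(X ≤ 4) = 0.2016092

0.20161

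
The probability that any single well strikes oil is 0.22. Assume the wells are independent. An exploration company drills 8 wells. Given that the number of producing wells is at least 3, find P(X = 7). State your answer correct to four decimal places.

X ~ Binomial(8, 0.22). Want P(X=7 | X≥3) = P(X=7) / P(X≥3).
P(X=7) = C(8,7)·0.22^7·0.78^1 = 0.000156
P(X≥3) = 1 − 0.137011 − 0.309154 − 0.305190 = 0.248644
Ratio = 0.000156 / 0.248644 = 0.000626

0.0006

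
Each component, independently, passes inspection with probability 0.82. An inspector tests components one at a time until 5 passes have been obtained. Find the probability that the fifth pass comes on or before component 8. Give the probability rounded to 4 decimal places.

Finishing within 8 components ⇔ at least 5 successes in the first 8. With X ~ Binomial(8, 0.82), P(Y ≤ 8) = 1 − P(X ≤ 4).
  k=0: C(8,0)·0.82^0·0.18^8 = 0.000001
  k=1: C(8,1)·0.82^1·0.18^7 = 0.000040
  k=2: C(8,2)·0.82^2·0.18^6 = 0.000640
  k=3: C(8,3)·0.82^3·0.18^5 = 0.005834
  k=4: C(8,4)·0.82^4·0.18^4 = 0.033223
1 − 0.039739 = 0.960261

0.9603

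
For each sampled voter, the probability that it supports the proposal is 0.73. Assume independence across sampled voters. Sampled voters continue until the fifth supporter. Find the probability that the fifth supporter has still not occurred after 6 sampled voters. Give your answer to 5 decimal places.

0.51283

Needing more than 6 sampled voters ⇔ fewer than 5 successes in the first 6. With X ~ Binomial(6, 0.73), P(Y > 6) = P(X ≤ 4).
  k=0: C(6,0)·0.73^0·0.27^6 = 0.0003874
  k=1: C(6,1)·0.73^1·0.27^5 = 0.0062848
  k=2: C(6,2)·0.73^2·0.27^4 = 0.0424807
  k=3: C(6,3)·0.73^3·0.27^3 = 0.1531404
  k=4: C(6,4)·0.73^4·0.27^2 = 0.3105348
P(X ≤ 4) = 0.5128282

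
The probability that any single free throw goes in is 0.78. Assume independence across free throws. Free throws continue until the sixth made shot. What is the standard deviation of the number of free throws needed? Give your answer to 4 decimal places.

Y = total free throws until the sixth success; negative binomial with r=6, p=0.78.
SD(Y) = √[r(1−p)/p²] = √(2.169625) = 1.472965

1.4730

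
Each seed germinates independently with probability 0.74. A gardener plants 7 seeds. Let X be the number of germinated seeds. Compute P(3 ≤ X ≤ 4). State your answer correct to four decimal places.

0.2493

X ~ Binomial(7, 0.74); P(3 ≤ X ≤ 4) = Σ C(7,k) p^k (1−p)^(7−k) over k:
  k=3: C(7,3)·0.74^3·0.26^4 = 0.064812
  k=4: C(7,4)·0.74^4·0.26^3 = 0.184465
Total = 0.249278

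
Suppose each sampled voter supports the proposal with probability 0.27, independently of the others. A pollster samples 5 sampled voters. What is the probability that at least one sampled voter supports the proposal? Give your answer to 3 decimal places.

0.793

P(at least one) = 1 − P(none) = 1 − (1 − 0.27)^5
= 1 − 0.20731 = 0.79269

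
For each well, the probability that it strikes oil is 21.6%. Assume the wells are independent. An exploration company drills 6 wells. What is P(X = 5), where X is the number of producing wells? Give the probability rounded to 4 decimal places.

X ~ Binomial(n=6, p=0.216).
P(X=5) = C(6,5) · p^5 · (1−p)^1
= 6 · 0.00047018 · 0.784 = 0.002212

0.0022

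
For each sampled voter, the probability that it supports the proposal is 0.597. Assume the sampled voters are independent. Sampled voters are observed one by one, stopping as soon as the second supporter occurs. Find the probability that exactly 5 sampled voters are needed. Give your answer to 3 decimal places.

0.093

Y = trial on which the second success occurs; negative binomial, r=2, p=0.597.
P(Y=5) = C(4,1) · p^2 · (1−p)^3
= 4 · 0.35641 · 0.065451 = 0.09331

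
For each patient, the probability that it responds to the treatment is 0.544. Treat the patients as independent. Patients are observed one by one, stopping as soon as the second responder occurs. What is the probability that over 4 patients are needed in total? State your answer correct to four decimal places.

Needing more than 4 patients ⇔ fewer than 2 successes in the first 4. With X ~ Binomial(4, 0.544), P(Y > 4) = P(X ≤ 1).
  k=0: C(4,0)·0.544^0·0.456^4 = 0.043237
  k=1: C(4,1)·0.544^1·0.456^3 = 0.206326
P(X ≤ 1) = 0.249563

0.2496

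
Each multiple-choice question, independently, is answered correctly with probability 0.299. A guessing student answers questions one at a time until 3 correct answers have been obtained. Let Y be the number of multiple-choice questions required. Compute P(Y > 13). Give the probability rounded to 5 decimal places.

0.20467

Needing more than 13 multiple-choice questions ⇔ fewer than 3 successes in the first 13. With X ~ Binomial(13, 0.299), P(Y > 13) = P(X ≤ 2).
  k=0: C(13,0)·0.299^0·0.701^13 = 0.0098704
  k=1: C(13,1)·0.299^1·0.701^12 = 0.0547307
  k=2: C(13,2)·0.299^2·0.701^11 = 0.1400668
P(X ≤ 2) = 0.2046678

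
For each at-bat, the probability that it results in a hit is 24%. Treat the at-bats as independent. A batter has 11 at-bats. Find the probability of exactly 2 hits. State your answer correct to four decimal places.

X ~ Binomial(n=11, p=0.24).
P(X=2) = C(11,2) · p^2 · (1−p)^9
= 55 · 0.0576 · 0.084591 = 0.267983

0.2680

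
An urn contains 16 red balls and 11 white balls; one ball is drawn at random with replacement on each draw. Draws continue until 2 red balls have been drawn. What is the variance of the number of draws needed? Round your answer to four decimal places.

2.3203

Y = total draws until the second success; negative binomial with r=2, p=0.592593.
Var(Y) = r(1−p)/p² = 2·0.407407 / 0.592593² = 2.320312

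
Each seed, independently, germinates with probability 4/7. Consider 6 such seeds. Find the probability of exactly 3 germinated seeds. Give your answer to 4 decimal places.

0.2938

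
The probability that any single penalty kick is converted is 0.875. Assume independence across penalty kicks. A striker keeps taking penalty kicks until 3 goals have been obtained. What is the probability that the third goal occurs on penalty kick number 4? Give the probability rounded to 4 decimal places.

0.2512

Y = trial on which the third success occurs; negative binomial, r=3, p=0.875.
P(Y=4) = C(3,2) · p^3 · (1−p)^1
= 3 · 0.66992 · 0.125 = 0.251221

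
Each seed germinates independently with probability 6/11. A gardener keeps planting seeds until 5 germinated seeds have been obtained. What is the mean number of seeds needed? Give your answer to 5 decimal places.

9.16667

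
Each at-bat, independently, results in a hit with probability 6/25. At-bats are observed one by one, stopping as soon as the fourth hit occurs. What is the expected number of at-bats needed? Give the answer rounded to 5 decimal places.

16.66667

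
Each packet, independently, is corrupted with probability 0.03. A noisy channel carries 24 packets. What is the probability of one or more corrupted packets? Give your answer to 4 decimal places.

P(at least one) = 1 − P(none) = 1 − (1 − 0.03)^24
= 1 − 0.481417 = 0.518583

0.5186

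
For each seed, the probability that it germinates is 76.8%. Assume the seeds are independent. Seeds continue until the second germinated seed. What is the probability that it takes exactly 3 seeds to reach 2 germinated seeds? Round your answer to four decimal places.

Y = trial on which the second success occurs; negative binomial, r=2, p=0.768.
P(Y=3) = C(2,1) · p^2 · (1−p)^1
= 2 · 0.58982 · 0.232 = 0.273678

0.2737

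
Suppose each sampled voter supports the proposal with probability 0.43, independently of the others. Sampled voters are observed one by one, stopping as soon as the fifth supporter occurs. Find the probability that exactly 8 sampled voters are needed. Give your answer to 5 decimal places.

0.09529

Y = trial on which the fifth success occurs; negative binomial, r=5, p=0.43.
P(Y=8) = C(7,4) · p^5 · (1−p)^3
= 35 · 0.014701 · 0.18519 = 0.0952873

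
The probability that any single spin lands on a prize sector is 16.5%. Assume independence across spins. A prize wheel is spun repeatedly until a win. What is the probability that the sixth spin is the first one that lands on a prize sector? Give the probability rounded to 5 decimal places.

0.06698

Geometric (trials to first success), p = 0.165.
P(Y = 6) = (1−p)^5 · p = 0.40591 · 0.165 = 0.0669756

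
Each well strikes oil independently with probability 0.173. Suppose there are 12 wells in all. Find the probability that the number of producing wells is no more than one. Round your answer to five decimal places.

X ~ Binomial(12, 0.173); P(X ≤ 1) = Σ C(12,k) p^k (1−p)^(12−k) over k:
  k=0: C(12,0)·0.173^0·0.827^12 = 0.1023449
  k=1: C(12,1)·0.173^1·0.827^11 = 0.2569141
Total = 0.3592590

0.35926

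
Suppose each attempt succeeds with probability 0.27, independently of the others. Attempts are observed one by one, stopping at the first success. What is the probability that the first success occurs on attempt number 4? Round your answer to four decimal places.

Geometric (trials to first success), p = 0.27.
P(Y = 4) = (1−p)^3 · p = 0.38902 · 0.27 = 0.105035

0.1050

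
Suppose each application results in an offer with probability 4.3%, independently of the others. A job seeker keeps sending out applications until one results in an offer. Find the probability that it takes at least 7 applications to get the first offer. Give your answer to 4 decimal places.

0.7682

Y = number of applications to the first success; geometric, p = 0.043.
P(Y > 6) = P(first 6 all fail) = (1−p)^6 = 0.768195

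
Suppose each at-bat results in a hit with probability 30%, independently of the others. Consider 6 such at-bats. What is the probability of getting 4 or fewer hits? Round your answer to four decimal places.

0.9891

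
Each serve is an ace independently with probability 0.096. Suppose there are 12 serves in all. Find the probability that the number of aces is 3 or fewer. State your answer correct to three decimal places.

X ~ Binomial(12, 0.096); P(X ≤ 3) = Σ C(12,k) p^k (1−p)^(12−k) over k:
  k=0: C(12,0)·0.096^0·0.904^12 = 0.29787
  k=1: C(12,1)·0.096^1·0.904^11 = 0.37958
  k=2: C(12,2)·0.096^2·0.904^10 = 0.22170
  k=3: C(12,3)·0.096^3·0.904^9 = 0.07848
Total = 0.97763

0.978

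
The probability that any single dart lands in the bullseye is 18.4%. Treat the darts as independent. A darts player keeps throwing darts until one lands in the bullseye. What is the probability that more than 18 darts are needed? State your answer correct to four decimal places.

0.0257

Y = number of darts to the first success; geometric, p = 0.184.
P(Y > 18) = P(first 18 all fail) = (1−p)^18 = 0.025729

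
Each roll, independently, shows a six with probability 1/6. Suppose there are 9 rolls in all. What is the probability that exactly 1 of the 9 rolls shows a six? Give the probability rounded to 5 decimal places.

X ~ Binomial(n=9, p=0.166667).
P(X=1) = C(9,1) · p^1 · (1−p)^8
= 9 · 0.16667 · 0.23257 = 0.3488521

0.34885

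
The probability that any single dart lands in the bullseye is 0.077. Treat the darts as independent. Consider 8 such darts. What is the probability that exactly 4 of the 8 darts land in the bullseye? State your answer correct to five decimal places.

0.00179

X ~ Binomial(n=8, p=0.077).
P(X=4) = C(8,4) · p^4 · (1−p)^4
= 70 · 3.5153e-05 · 0.72578 = 0.0017859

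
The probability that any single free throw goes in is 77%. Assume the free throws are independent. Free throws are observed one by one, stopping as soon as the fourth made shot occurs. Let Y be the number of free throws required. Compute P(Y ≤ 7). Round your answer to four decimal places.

Finishing within 7 free throws ⇔ at least 4 successes in the first 7. With X ~ Binomial(7, 0.77), P(Y ≤ 7) = 1 − P(X ≤ 3).
  k=0: C(7,0)·0.77^0·0.23^7 = 0.000034
  k=1: C(7,1)·0.77^1·0.23^6 = 0.000798
  k=2: C(7,2)·0.77^2·0.23^5 = 0.008014
  k=3: C(7,3)·0.77^3·0.23^4 = 0.044715
1 − 0.053561 = 0.946439

0.9464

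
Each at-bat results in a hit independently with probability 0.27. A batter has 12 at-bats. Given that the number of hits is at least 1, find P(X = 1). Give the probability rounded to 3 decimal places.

0.104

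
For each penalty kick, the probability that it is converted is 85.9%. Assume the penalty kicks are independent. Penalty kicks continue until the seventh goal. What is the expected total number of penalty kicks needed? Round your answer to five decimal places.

Y = total penalty kicks until the seventh success; negative binomial with r=7, p=0.859.
E[Y] = r / p = 7 / 0.859 = 8.1490105

8.14901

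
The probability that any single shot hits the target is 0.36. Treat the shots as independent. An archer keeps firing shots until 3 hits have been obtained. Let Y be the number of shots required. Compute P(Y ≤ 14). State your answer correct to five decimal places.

0.92714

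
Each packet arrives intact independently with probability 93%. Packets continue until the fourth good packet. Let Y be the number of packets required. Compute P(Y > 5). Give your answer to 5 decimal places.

0.04249

Needing more than 5 packets ⇔ fewer than 4 successes in the first 5. With X ~ Binomial(5, 0.93), P(Y > 5) = P(X ≤ 3).
  k=0: C(5,0)·0.93^0·0.07^5 = 0.0000017
  k=1: C(5,1)·0.93^1·0.07^4 = 0.0001116
  k=2: C(5,2)·0.93^2·0.07^3 = 0.0029666
  k=3: C(5,3)·0.93^3·0.07^2 = 0.0394135
P(X ≤ 3) = 0.0424934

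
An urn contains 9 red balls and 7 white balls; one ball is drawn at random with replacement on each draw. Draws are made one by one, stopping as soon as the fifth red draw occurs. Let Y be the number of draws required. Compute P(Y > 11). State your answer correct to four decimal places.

Needing more than 11 draws ⇔ fewer than 5 successes in the first 11. With X ~ Binomial(11, 0.5625), P(Y > 11) = P(X ≤ 4).
  k=0: C(11,0)·0.5625^0·0.4375^11 = 0.000112
  k=1: C(11,1)·0.5625^1·0.4375^10 = 0.001590
  k=2: C(11,2)·0.5625^2·0.4375^9 = 0.010219
  k=3: C(11,3)·0.5625^3·0.4375^8 = 0.039416
  k=4: C(11,4)·0.5625^4·0.4375^7 = 0.101356
P(X ≤ 4) = 0.152694

0.1527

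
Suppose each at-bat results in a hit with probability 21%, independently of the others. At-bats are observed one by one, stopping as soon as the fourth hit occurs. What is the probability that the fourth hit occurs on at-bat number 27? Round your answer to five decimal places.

0.02235

Y = trial on which the fourth success occurs; negative binomial, r=4, p=0.21.
P(Y=27) = C(26,3) · p^4 · (1−p)^23
= 2600 · 0.0019448 · 0.00442 = 0.0223498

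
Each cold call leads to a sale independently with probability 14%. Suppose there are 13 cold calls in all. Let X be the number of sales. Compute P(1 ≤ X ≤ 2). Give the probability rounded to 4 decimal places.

X ~ Binomial(13, 0.14); P(1 ≤ X ≤ 2) = Σ C(13,k) p^k (1−p)^(13−k) over k:
  k=1: C(13,1)·0.14^1·0.86^12 = 0.297888
  k=2: C(13,2)·0.14^2·0.86^11 = 0.290960
Total = 0.588848

0.5888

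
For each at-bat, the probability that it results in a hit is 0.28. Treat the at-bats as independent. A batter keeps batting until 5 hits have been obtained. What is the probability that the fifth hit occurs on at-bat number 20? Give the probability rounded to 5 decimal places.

0.04832

Y = trial on which the fifth success occurs; negative binomial, r=5, p=0.28.
P(Y=20) = C(19,4) · p^5 · (1−p)^15
= 3876 · 0.001721 · 0.0072442 = 0.0483238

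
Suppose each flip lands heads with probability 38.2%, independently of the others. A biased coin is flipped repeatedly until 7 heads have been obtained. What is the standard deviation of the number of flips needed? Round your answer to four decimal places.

Y = total flips until the seventh success; negative binomial with r=7, p=0.382.
SD(Y) = √[r(1−p)/p²] = √(29.645569) = 5.444774

5.4448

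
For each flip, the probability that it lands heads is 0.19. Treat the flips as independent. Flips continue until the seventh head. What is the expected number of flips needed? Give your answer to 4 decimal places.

Y = total flips until the seventh success; negative binomial with r=7, p=0.19.
E[Y] = r / p = 7 / 0.19 = 36.842105

36.8421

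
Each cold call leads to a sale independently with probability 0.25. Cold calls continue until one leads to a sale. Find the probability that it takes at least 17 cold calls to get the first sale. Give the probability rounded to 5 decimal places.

0.01002

Y = number of cold calls to the first success; geometric, p = 0.25.
P(Y > 16) = P(first 16 all fail) = (1−p)^16 = 0.0100226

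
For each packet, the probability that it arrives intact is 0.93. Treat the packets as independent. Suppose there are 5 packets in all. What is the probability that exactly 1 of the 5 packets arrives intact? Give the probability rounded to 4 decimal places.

0.0001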